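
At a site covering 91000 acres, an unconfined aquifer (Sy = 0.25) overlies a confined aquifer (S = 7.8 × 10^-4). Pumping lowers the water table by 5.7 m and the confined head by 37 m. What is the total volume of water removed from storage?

A = 91000 acres = 3.683 × 10^8 m²
Unconfined: ΔV_u = Sy × A × Δh_u = 0.25 × 3.683 × 10^8 × 5.7 = 5.248 × 10^8 m³
Confined: ΔV_c = S × A × Δh_c = 7.8 × 10^-4 × 3.683 × 10^8 × 37 = 1.063 × 10^7 m³
Total ΔV = 5.248 × 10^8 + 1.063 × 10^7 = 5.354 × 10^8 m³

ΔV ≈ 5.35 × 10^8 m³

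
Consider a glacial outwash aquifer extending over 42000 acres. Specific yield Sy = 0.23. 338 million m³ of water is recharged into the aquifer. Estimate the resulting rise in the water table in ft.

A = 42000 acres = 1.7 × 10^8 m²
ΔV = 338 million m³ = 3.38 × 10^8 m³
Δh = ΔV / (Sy × A) = 3.38 × 10^8 m³ / (0.23 × 1.7 × 10^8 m²) = 8.646 m
Δh = 8.646 m = 28.37 ft

Δh ≈ 28.4 ft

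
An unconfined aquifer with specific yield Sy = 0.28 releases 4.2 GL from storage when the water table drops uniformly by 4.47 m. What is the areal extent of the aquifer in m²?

A ≈ 3.36 × 10^6 m²

ΔV = 4.2 GL = 4.2 × 10^6 m³
A = ΔV / (Sy × Δh) = 4.2 × 10^6 / (0.28 × 4.47) = 3.356 × 10^6 m²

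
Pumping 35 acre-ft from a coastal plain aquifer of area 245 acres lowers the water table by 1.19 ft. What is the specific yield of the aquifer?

A = 245 acres = 9.915 × 10^5 m²
Δh = 1.19 ft = 0.3627 m
ΔV = 35 acre-ft = 43170 m³
Sy = ΔV / (A × Δh) = 43170 m³ / (9.915 × 10^5 m² × 0.3627 m) = 0.12

Sy ≈ 0.12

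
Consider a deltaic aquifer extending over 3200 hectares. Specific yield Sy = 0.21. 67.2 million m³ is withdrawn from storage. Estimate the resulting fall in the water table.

Δh ≈ 10 m

A = 3200 hectares = 3.2 × 10^7 m²
ΔV = 67.2 million m³ = 6.72 × 10^7 m³
Δh = ΔV / (Sy × A) = 6.72 × 10^7 m³ / (0.21 × 3.2 × 10^7 m²) = 10 m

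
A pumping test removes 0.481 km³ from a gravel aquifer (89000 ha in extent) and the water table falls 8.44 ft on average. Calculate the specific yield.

Sy ≈ 0.21

A = 89000 ha = 8.9 × 10^8 m²
Δh = 8.44 ft = 2.573 m
ΔV = 0.481 km³ = 4.81 × 10^8 m³
Sy = ΔV / (A × Δh) = 4.81 × 10^8 m³ / (8.9 × 10^8 m² × 2.573 m) = 0.2101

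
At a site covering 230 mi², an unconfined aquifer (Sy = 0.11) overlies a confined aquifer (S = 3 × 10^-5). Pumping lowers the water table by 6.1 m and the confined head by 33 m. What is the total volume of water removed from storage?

ΔV ≈ 4 × 10^8 m³

A = 230 mi² = 5.957 × 10^8 m²
Unconfined: ΔV_u = Sy × A × Δh_u = 0.11 × 5.957 × 10^8 × 6.1 = 3.997 × 10^8 m³
Confined: ΔV_c = S × A × Δh_c = 3 × 10^-5 × 5.957 × 10^8 × 33 = 5.897 × 10^5 m³
Total ΔV = 3.997 × 10^8 + 5.897 × 10^5 = 4.003 × 10^8 m³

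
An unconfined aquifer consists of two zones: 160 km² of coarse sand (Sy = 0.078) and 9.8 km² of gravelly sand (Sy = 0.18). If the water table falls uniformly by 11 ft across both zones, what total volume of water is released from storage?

A₁ = 160 km² = 1.6 × 10^8 m²; A₂ = 9.8 km² = 9.8 × 10^6 m²
Δh = 11 ft = 3.353 m
ΔV₁ = 0.078 × 1.6 × 10^8 × 3.353 = 4.184 × 10^7 m³
ΔV₂ = 0.18 × 9.8 × 10^6 × 3.353 = 5.914 × 10^6 m³
ΔV = ΔV₁ + ΔV₂ = 4.776 × 10^7 m³

ΔV ≈ 4.78 × 10^7 m³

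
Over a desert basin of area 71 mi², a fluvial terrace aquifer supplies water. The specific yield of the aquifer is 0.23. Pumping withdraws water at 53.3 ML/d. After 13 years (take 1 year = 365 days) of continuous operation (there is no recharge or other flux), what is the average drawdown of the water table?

Δh ≈ 5.98 m

A = 71 mi² = 1.839 × 10^8 m²
Q = 53.3 ML/d = 53300 m³/d
t = 13 years = 4745 d
ΔV = Q × t = 53300 m³/d × 4745 d = 2.529 × 10^8 m³
Δh = ΔV / (Sy × A) = 2.529 × 10^8 / (0.23 × 1.839 × 10^8) = 5.98 m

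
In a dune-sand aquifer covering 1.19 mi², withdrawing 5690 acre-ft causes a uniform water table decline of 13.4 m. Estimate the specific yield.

Sy ≈ 0.17

A = 1.19 mi² = 3.082 × 10^6 m²
ΔV = 5690 acre-ft = 7.019 × 10^6 m³
Sy = ΔV / (A × Δh) = 7.019 × 10^6 m³ / (3.082 × 10^6 m² × 13.4 m) = 0.1699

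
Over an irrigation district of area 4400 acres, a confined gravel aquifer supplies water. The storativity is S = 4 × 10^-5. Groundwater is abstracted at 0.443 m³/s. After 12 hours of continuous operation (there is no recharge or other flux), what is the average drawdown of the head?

Δh ≈ 26.9 m

A = 4400 acres = 1.781 × 10^7 m²
Q = 0.443 m³/s = 38280 m³/d
t = 12 hours = 0.5 d
ΔV = Q × t = 38280 m³/d × 0.5 d = 19140 m³
Δh = ΔV / (S × A) = 19140 / (4 × 10^-5 × 1.781 × 10^7) = 26.87 m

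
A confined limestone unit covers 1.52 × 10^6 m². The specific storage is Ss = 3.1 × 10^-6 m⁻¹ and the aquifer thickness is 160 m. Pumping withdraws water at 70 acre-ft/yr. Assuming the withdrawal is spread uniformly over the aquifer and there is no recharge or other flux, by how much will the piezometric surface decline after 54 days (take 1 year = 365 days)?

S = Ss × b = 3.1 × 10^-6 m⁻¹ × 160 m = 4.96 × 10^-4
Q = 70 acre-ft/yr = 236.6 m³/d
ΔV = Q × t = 236.6 m³/d × 54 d = 12770 m³
Δh = ΔV / (S × A) = 12770 / (4.96 × 10^-4 × 1.52 × 10^6) = 16.94 m

Δh ≈ 16.9 m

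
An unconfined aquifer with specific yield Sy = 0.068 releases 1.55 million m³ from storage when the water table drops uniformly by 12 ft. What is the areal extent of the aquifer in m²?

A ≈ 6.23 × 10^6 m²

Δh = 12 ft = 3.658 m
ΔV = 1.55 million m³ = 1.55 × 10^6 m³
A = ΔV / (Sy × Δh) = 1.55 × 10^6 / (0.068 × 3.658) = 6.232 × 10^6 m²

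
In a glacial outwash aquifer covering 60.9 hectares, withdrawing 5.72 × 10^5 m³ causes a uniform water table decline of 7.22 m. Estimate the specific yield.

A = 60.9 hectares = 6.09 × 10^5 m²
Sy = ΔV / (A × Δh) = 5.72 × 10^5 m³ / (6.09 × 10^5 m² × 7.22 m) = 0.1301

Sy ≈ 0.13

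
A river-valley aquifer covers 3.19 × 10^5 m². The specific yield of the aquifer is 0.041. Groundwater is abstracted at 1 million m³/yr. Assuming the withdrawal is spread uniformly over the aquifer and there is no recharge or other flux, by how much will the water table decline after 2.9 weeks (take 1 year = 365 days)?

Q = 1 million m³/yr = 2740 m³/d
t = 2.9 weeks = 20.3 d
ΔV = Q × t = 2740 m³/d × 20.3 d = 55620 m³
Δh = ΔV / (Sy × A) = 55620 / (0.041 × 3.19 × 10^5) = 4.252 m

Δh ≈ 4.25 m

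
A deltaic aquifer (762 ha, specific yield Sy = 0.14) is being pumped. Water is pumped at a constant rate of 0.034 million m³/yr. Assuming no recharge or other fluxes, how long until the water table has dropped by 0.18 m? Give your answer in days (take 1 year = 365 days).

A = 762 ha = 7.62 × 10^6 m²
ΔV = Sy × A × Δh = 0.14 × 7.62 × 10^6 × 0.18 = 1.92 × 10^5 m³
Q = 0.034 million m³/yr = 93.15 m³/d
t = ΔV / Q = 1.92 × 10^5 m³ / 93.15 m³/d = 2061 d

t ≈ 2060 days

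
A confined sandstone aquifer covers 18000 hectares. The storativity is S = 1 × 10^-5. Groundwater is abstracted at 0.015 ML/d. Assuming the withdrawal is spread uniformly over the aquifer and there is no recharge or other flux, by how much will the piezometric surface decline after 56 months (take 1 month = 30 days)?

Δh ≈ 14 m

A = 18000 hectares = 1.8 × 10^8 m²
Q = 0.015 ML/d = 15 m³/d
t = 56 months = 1680 d
ΔV = Q × t = 15 m³/d × 1680 d = 25200 m³
Δh = ΔV / (S × A) = 25200 / (1 × 10^-5 × 1.8 × 10^8) = 14 m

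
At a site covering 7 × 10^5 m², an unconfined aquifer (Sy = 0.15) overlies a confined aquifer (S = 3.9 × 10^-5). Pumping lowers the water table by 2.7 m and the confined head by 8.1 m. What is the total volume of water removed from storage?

ΔV ≈ 2.84 × 10^5 m³

Unconfined: ΔV_u = Sy × A × Δh_u = 0.15 × 7 × 10^5 × 2.7 = 2.835 × 10^5 m³
Confined: ΔV_c = S × A × Δh_c = 3.9 × 10^-5 × 7 × 10^5 × 8.1 = 221.1 m³
Total ΔV = 2.835 × 10^5 + 221.1 = 2.837 × 10^5 m³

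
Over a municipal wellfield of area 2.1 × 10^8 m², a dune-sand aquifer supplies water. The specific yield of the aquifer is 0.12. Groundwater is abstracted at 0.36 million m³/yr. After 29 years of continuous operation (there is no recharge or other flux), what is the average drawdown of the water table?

Q = 0.36 million m³/yr = 986.3 m³/d
t = 29 years = 10580 d
ΔV = Q × t = 986.3 m³/d × 10580 d = 1.044 × 10^7 m³
Δh = ΔV / (Sy × A) = 1.044 × 10^7 / (0.12 × 2.1 × 10^8) = 0.4143 m

Δh ≈ 0.414 m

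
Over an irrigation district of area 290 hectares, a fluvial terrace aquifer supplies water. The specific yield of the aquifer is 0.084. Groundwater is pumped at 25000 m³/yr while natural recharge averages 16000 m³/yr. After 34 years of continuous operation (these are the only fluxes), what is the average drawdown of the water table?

A = 290 hectares = 2.9 × 10^6 m²
Net abstraction = 25000 − 16000 = 9000 m³/yr
Q_net = 9000 m³/yr = 24.66 m³/d
t = 34 years = 12410 d
ΔV = Q × t = 24.66 m³/d × 12410 d = 3.06 × 10^5 m³
Δh = ΔV / (Sy × A) = 3.06 × 10^5 / (0.084 × 2.9 × 10^6) = 1.256 m

Δh ≈ 1.26 m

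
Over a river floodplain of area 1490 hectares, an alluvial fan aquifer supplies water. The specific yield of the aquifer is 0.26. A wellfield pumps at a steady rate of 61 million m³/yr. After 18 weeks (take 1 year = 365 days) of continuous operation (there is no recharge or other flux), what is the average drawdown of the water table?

A = 1490 hectares = 1.49 × 10^7 m²
Q = 61 million m³/yr = 1.671 × 10^5 m³/d
t = 18 weeks = 126 d
ΔV = Q × t = 1.671 × 10^5 m³/d × 126 d = 2.106 × 10^7 m³
Δh = ΔV / (Sy × A) = 2.106 × 10^7 / (0.26 × 1.49 × 10^7) = 5.436 m

Δh ≈ 5.44 m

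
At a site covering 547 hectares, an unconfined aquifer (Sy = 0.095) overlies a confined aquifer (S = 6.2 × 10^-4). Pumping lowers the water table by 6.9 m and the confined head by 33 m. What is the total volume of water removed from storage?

A = 547 hectares = 5.47 × 10^6 m²
Unconfined: ΔV_u = Sy × A × Δh_u = 0.095 × 5.47 × 10^6 × 6.9 = 3.586 × 10^6 m³
Confined: ΔV_c = S × A × Δh_c = 6.2 × 10^-4 × 5.47 × 10^6 × 33 = 1.119 × 10^5 m³
Total ΔV = 3.586 × 10^6 + 1.119 × 10^5 = 3.698 × 10^6 m³

ΔV ≈ 3.7 × 10^6 m³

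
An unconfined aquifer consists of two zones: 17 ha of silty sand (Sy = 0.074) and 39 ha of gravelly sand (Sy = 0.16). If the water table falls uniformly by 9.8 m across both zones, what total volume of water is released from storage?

ΔV ≈ 7.35 × 10^5 m³

A₁ = 17 ha = 1.7 × 10^5 m²; A₂ = 39 ha = 3.9 × 10^5 m²
ΔV₁ = 0.074 × 1.7 × 10^5 × 9.8 = 1.233 × 10^5 m³
ΔV₂ = 0.16 × 3.9 × 10^5 × 9.8 = 6.115 × 10^5 m³
ΔV = ΔV₁ + ΔV₂ = 7.348 × 10^5 m³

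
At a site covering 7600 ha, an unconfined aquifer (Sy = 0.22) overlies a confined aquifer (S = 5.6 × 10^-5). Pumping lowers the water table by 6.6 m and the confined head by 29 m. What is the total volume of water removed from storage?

A = 7600 ha = 7.6 × 10^7 m²
Unconfined: ΔV_u = Sy × A × Δh_u = 0.22 × 7.6 × 10^7 × 6.6 = 1.104 × 10^8 m³
Confined: ΔV_c = S × A × Δh_c = 5.6 × 10^-5 × 7.6 × 10^7 × 29 = 1.234 × 10^5 m³
Total ΔV = 1.104 × 10^8 + 1.234 × 10^5 = 1.105 × 10^8 m³

ΔV ≈ 1.1 × 10^8 m³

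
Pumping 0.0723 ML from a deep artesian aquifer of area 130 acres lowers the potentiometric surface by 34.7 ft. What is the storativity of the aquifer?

A = 130 acres = 5.261 × 10^5 m²
Δh = 34.7 ft = 10.58 m
ΔV = 0.0723 ML = 72.3 m³
S = ΔV / (A × Δh) = 72.3 m³ / (5.261 × 10^5 m² × 10.58 m) = 1.299 × 10^-5

S ≈ 1.3 × 10^-5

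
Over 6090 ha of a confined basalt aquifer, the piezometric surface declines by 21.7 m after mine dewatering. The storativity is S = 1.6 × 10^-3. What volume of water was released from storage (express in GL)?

ΔV ≈ 2.11 GL

A = 6090 ha = 6.09 × 10^7 m²
ΔV = S × A × Δh = 0.0016 × 6.09 × 10^7 m² × 21.7 m = 2.114 × 10^6 m³
ΔV = 2.114 × 10^6 m³ = 2.114 GL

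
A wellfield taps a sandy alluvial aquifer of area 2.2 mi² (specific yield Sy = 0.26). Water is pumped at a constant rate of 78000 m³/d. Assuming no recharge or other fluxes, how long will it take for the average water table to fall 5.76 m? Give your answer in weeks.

A = 2.2 mi² = 5.698 × 10^6 m²
ΔV = Sy × A × Δh = 0.26 × 5.698 × 10^6 × 5.76 = 8.533 × 10^6 m³
t = ΔV / Q = 8.533 × 10^6 m³ / 78000 m³/d = 109.4 d
t = 109.4 d ≈ 15.63 weeks

t ≈ 15.6 weeks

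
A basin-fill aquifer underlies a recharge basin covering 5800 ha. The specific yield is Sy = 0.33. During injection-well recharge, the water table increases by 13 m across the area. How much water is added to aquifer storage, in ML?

A = 5800 ha = 5.8 × 10^7 m²
ΔV = Sy × A × Δh = 0.33 × 5.8 × 10^7 m² × 13 m = 2.488 × 10^8 m³
ΔV = 2.488 × 10^8 m³ = 2.488 × 10^5 ML

ΔV ≈ 2.49 × 10^5 ML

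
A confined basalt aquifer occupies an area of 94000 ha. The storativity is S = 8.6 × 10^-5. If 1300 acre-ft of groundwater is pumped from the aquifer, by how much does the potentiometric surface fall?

A = 94000 ha = 9.4 × 10^8 m²
ΔV = 1300 acre-ft = 1.604 × 10^6 m³
Δh = ΔV / (S × A) = 1.604 × 10^6 m³ / (8.6 × 10^-5 × 9.4 × 10^8 m²) = 19.84 m

Δh ≈ 19.8 m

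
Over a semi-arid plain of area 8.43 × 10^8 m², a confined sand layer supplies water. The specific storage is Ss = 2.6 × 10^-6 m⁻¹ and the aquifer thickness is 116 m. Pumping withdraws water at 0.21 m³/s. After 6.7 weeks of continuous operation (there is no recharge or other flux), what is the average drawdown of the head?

Δh ≈ 3.35 m

S = Ss × b = 2.6 × 10^-6 m⁻¹ × 116 m = 3.016 × 10^-4
Q = 0.21 m³/s = 18140 m³/d
t = 6.7 weeks = 46.9 d
ΔV = Q × t = 18140 m³/d × 46.9 d = 8.51 × 10^5 m³
Δh = ΔV / (S × A) = 8.51 × 10^5 / (3.016 × 10^-4 × 8.43 × 10^8) = 3.347 m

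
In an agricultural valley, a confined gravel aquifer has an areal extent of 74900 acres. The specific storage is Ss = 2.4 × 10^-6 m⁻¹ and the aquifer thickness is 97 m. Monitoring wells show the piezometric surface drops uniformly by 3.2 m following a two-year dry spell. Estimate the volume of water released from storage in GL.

ΔV ≈ 0.226 GL

S = Ss × b = 2.4 × 10^-6 m⁻¹ × 97 m = 2.328 × 10^-4
A = 74900 acres = 3.031 × 10^8 m²
ΔV = S × A × Δh = 2.328 × 10^-4 × 3.031 × 10^8 m² × 3.2 m = 2.258 × 10^5 m³
ΔV = 2.258 × 10^5 m³ = 0.2258 GL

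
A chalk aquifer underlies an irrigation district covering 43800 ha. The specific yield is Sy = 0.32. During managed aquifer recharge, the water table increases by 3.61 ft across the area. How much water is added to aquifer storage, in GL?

A = 43800 ha = 4.38 × 10^8 m²
Δh = 3.61 ft = 1.1 m
ΔV = Sy × A × Δh = 0.32 × 4.38 × 10^8 m² × 1.1 m = 1.542 × 10^8 m³
ΔV = 1.542 × 10^8 m³ = 154.2 GL

ΔV ≈ 154 GL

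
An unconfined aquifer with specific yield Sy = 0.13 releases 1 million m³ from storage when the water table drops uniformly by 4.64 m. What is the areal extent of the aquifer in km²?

ΔV = 1 million m³ = 1 × 10^6 m³
A = ΔV / (Sy × Δh) = 1 × 10^6 / (0.13 × 4.64) = 1.658 × 10^6 m²
A = 1.658 × 10^6 m² = 1.658 km²

A ≈ 1.66 km²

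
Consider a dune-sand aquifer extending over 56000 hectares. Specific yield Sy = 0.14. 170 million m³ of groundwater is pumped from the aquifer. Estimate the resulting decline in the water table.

Δh ≈ 2.17 m

A = 56000 hectares = 5.6 × 10^8 m²
ΔV = 170 million m³ = 1.7 × 10^8 m³
Δh = ΔV / (Sy × A) = 1.7 × 10^8 m³ / (0.14 × 5.6 × 10^8 m²) = 2.168 m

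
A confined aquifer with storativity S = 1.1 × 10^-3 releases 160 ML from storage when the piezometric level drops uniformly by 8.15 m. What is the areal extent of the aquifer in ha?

ΔV = 160 ML = 1.6 × 10^5 m³
A = ΔV / (S × Δh) = 1.6 × 10^5 / (0.0011 × 8.15) = 1.785 × 10^7 m²
A = 1.785 × 10^7 m² = 1785 ha

A ≈ 1780 ha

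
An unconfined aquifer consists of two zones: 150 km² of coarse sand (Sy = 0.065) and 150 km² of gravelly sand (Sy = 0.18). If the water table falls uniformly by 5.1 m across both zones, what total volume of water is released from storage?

A₁ = 150 km² = 1.5 × 10^8 m²; A₂ = 150 km² = 1.5 × 10^8 m²
ΔV₁ = 0.065 × 1.5 × 10^8 × 5.1 = 4.973 × 10^7 m³
ΔV₂ = 0.18 × 1.5 × 10^8 × 5.1 = 1.377 × 10^8 m³
ΔV = ΔV₁ + ΔV₂ = 1.874 × 10^8 m³

ΔV ≈ 1.87 × 10^8 m³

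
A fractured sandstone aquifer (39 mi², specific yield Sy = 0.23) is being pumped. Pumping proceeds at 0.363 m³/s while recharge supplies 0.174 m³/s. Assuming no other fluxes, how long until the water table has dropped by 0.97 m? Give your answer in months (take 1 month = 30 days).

A = 39 mi² = 1.01 × 10^8 m²
ΔV = Sy × A × Δh = 0.23 × 1.01 × 10^8 × 0.97 = 2.254 × 10^7 m³
Net withdrawal = 0.363 − 0.174 = 0.189 m³/s = 16330 m³/d
t = ΔV / Q = 2.254 × 10^7 m³ / 16330 m³/d = 1380 d
t = 1380 d ≈ 46 months

t ≈ 46 months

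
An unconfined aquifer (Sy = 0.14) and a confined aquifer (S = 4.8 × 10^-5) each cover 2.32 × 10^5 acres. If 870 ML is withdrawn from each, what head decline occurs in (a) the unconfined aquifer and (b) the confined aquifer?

Δh_u ≈ 0.00662 m; Δh_c ≈ 19.3 m

A = 2.32 × 10^5 acres = 9.389 × 10^8 m²
ΔV = 870 ML = 8.7 × 10^5 m³
Unconfined: Δh_u = ΔV/(Sy·A) = 8.7 × 10^5/(0.14 × 9.389 × 10^8) = 0.006619 m
Confined: Δh_c = ΔV/(S·A) = 8.7 × 10^5/(4.8 × 10^-5 × 9.389 × 10^8) = 19.31 m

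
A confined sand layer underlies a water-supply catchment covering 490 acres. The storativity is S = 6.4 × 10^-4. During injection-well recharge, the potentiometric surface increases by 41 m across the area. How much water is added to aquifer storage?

A = 490 acres = 1.983 × 10^6 m²
ΔV = S × A × Δh = 6.4 × 10^-4 × 1.983 × 10^6 m² × 41 m = 52030 m³

ΔV ≈ 52000 m³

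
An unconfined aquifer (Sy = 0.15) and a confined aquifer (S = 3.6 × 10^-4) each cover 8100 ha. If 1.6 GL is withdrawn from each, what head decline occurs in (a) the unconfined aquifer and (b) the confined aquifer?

A = 8100 ha = 8.1 × 10^7 m²
ΔV = 1.6 GL = 1.6 × 10^6 m³
Unconfined: Δh_u = ΔV/(Sy·A) = 1.6 × 10^6/(0.15 × 8.1 × 10^7) = 0.1317 m
Confined: Δh_c = ΔV/(S·A) = 1.6 × 10^6/(3.6 × 10^-4 × 8.1 × 10^7) = 54.87 m

Δh_u ≈ 0.132 m; Δh_c ≈ 54.9 m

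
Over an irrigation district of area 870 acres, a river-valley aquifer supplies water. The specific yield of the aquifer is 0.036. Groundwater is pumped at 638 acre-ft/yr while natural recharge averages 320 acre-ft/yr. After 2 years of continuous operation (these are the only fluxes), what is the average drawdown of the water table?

Δh ≈ 6.19 m

A = 870 acres = 3.521 × 10^6 m²
Net abstraction = 638 − 320 = 318 acre-ft/yr
Q_net = 318 acre-ft/yr = 1075 m³/d
t = 2 years = 730 d
ΔV = Q × t = 1075 m³/d × 730 d = 7.845 × 10^5 m³
Δh = ΔV / (Sy × A) = 7.845 × 10^5 / (0.036 × 3.521 × 10^6) = 6.189 m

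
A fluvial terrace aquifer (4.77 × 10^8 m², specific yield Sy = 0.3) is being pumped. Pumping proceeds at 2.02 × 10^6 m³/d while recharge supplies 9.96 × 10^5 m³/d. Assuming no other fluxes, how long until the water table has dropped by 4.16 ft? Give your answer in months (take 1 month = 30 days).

Δh = 4.16 ft = 1.268 m
ΔV = Sy × A × Δh = 0.3 × 4.77 × 10^8 × 1.268 = 1.814 × 10^8 m³
Net withdrawal = 2.02 × 10^6 − 9.96 × 10^5 = 1.024 × 10^6 m³/d
t = ΔV / Q = 1.814 × 10^8 m³ / 1.024 × 10^6 m³/d = 177.2 d
t = 177.2 d ≈ 5.906 months

t ≈ 5.91 months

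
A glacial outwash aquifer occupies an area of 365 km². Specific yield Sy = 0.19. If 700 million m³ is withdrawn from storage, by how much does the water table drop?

A = 365 km² = 3.65 × 10^8 m²
ΔV = 700 million m³ = 7 × 10^8 m³
Δh = ΔV / (Sy × A) = 7 × 10^8 m³ / (0.19 × 3.65 × 10^8 m²) = 10.09 m

Δh ≈ 10.1 m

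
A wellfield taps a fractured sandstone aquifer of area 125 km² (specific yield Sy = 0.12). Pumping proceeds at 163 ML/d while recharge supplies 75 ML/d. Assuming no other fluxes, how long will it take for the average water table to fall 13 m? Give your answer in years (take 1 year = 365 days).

A = 125 km² = 1.25 × 10^8 m²
ΔV = Sy × A × Δh = 0.12 × 1.25 × 10^8 × 13 = 1.95 × 10^8 m³
Net withdrawal = 163 − 75 = 88 ML/d = 88000 m³/d
t = ΔV / Q = 1.95 × 10^8 m³ / 88000 m³/d = 2216 d
t = 2216 d ≈ 6.071 years

t ≈ 6.07 years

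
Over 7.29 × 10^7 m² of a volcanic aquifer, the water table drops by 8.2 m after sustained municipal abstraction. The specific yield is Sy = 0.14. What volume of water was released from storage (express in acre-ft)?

ΔV = Sy × A × Δh = 0.14 × 7.29 × 10^7 m² × 8.2 m = 8.369 × 10^7 m³
ΔV = 8.369 × 10^7 m³ = 67850 acre-ft

ΔV ≈ 67800 acre-ft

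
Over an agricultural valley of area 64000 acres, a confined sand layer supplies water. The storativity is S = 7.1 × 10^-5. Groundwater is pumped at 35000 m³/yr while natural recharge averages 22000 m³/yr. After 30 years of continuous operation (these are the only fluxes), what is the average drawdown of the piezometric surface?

Δh ≈ 21.2 m

A = 64000 acres = 2.59 × 10^8 m²
Net abstraction = 35000 − 22000 = 13000 m³/yr
Q_net = 13000 m³/yr = 35.62 m³/d
t = 30 years = 10950 d
ΔV = Q × t = 35.62 m³/d × 10950 d = 3.9 × 10^5 m³
Δh = ΔV / (S × A) = 3.9 × 10^5 / (7.1 × 10^-5 × 2.59 × 10^8) = 21.21 m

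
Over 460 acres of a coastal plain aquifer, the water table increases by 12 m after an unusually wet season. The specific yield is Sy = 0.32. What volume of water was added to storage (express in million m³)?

ΔV ≈ 7.15 million m³

A = 460 acres = 1.862 × 10^6 m²
ΔV = Sy × A × Δh = 0.32 × 1.862 × 10^6 m² × 12 m = 7.148 × 10^6 m³
ΔV = 7.148 × 10^6 m³ = 7.148 million m³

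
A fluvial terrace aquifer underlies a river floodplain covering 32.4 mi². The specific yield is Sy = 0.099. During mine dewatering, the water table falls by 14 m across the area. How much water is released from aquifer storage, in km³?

ΔV ≈ 0.116 km³

A = 32.4 mi² = 8.392 × 10^7 m²
ΔV = Sy × A × Δh = 0.099 × 8.392 × 10^7 m² × 14 m = 1.163 × 10^8 m³
ΔV = 1.163 × 10^8 m³ = 0.1163 km³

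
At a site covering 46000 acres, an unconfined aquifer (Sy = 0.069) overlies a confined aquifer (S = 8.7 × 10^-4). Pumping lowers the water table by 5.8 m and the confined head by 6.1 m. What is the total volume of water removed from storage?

A = 46000 acres = 1.862 × 10^8 m²
Unconfined: ΔV_u = Sy × A × Δh_u = 0.069 × 1.862 × 10^8 × 5.8 = 7.45 × 10^7 m³
Confined: ΔV_c = S × A × Δh_c = 8.7 × 10^-4 × 1.862 × 10^8 × 6.1 = 9.879 × 10^5 m³
Total ΔV = 7.45 × 10^7 + 9.879 × 10^5 = 7.549 × 10^7 m³

ΔV ≈ 7.55 × 10^7 m³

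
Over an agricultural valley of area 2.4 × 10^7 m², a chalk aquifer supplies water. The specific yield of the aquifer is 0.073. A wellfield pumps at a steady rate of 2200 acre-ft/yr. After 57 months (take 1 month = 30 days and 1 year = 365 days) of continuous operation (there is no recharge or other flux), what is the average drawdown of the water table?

Q = 2200 acre-ft/yr = 7435 m³/d
t = 57 months = 1710 d
ΔV = Q × t = 7435 m³/d × 1710 d = 1.271 × 10^7 m³
Δh = ΔV / (Sy × A) = 1.271 × 10^7 / (0.073 × 2.4 × 10^7) = 7.256 m

Δh ≈ 7.26 m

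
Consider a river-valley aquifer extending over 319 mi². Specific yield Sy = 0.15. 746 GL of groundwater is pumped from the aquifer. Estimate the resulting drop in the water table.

A = 319 mi² = 8.262 × 10^8 m²
ΔV = 746 GL = 7.46 × 10^8 m³
Δh = ΔV / (Sy × A) = 7.46 × 10^8 m³ / (0.15 × 8.262 × 10^8 m²) = 6.019 m

Δh ≈ 6.02 m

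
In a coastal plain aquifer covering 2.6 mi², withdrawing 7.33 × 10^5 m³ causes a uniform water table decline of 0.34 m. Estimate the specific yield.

Sy ≈ 0.32

A = 2.6 mi² = 6.734 × 10^6 m²
Sy = ΔV / (A × Δh) = 7.33 × 10^5 m³ / (6.734 × 10^6 m² × 0.34 m) = 0.3202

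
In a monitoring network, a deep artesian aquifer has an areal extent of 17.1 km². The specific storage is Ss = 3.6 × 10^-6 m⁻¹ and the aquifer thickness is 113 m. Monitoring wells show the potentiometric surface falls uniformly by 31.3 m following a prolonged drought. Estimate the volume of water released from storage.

ΔV ≈ 2.18 × 10^5 m³

S = Ss × b = 3.6 × 10^-6 m⁻¹ × 113 m = 4.068 × 10^-4
A = 17.1 km² = 1.71 × 10^7 m²
ΔV = S × A × Δh = 4.068 × 10^-4 × 1.71 × 10^7 m² × 31.3 m = 2.177 × 10^5 m³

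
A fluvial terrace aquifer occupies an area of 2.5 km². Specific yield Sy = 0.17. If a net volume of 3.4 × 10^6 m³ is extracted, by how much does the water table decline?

A = 2.5 km² = 2.5 × 10^6 m²
Δh = ΔV / (Sy × A) = 3.4 × 10^6 m³ / (0.17 × 2.5 × 10^6 m²) = 8 m

Δh ≈ 8 m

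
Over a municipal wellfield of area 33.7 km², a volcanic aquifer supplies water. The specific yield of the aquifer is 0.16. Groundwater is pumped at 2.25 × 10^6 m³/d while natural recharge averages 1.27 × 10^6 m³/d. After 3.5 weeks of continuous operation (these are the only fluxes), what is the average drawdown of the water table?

Δh ≈ 4.45 m

A = 33.7 km² = 3.37 × 10^7 m²
Net abstraction = 2.25 × 10^6 − 1.27 × 10^6 = 9.8 × 10^5 m³/d
t = 3.5 weeks = 24.5 d
ΔV = Q × t = 9.8 × 10^5 m³/d × 24.5 d = 2.401 × 10^7 m³
Δh = ΔV / (Sy × A) = 2.401 × 10^7 / (0.16 × 3.37 × 10^7) = 4.453 m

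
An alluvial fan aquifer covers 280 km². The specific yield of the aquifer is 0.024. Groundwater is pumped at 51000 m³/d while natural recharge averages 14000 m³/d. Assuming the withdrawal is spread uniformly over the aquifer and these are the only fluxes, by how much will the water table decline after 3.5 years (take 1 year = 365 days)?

Δh ≈ 7.03 m

A = 280 km² = 2.8 × 10^8 m²
Net abstraction = 51000 − 14000 = 37000 m³/d
t = 3.5 years = 1278 d
ΔV = Q × t = 37000 m³/d × 1278 d = 4.727 × 10^7 m³
Δh = ΔV / (Sy × A) = 4.727 × 10^7 / (0.024 × 2.8 × 10^8) = 7.034 m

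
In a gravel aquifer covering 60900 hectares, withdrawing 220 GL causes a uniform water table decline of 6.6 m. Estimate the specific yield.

A = 60900 hectares = 6.09 × 10^8 m²
ΔV = 220 GL = 2.2 × 10^8 m³
Sy = ΔV / (A × Δh) = 2.2 × 10^8 m³ / (6.09 × 10^8 m² × 6.6 m) = 0.05473

Sy ≈ 0.055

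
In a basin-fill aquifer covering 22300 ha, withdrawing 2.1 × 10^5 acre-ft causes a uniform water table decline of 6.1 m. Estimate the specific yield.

A = 22300 ha = 2.23 × 10^8 m²
ΔV = 2.1 × 10^5 acre-ft = 2.59 × 10^8 m³
Sy = ΔV / (A × Δh) = 2.59 × 10^8 m³ / (2.23 × 10^8 m² × 6.1 m) = 0.1904

Sy ≈ 0.19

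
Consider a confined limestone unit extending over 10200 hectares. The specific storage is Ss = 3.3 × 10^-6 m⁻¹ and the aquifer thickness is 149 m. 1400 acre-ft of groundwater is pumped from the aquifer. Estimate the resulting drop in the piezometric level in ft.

S = Ss × b = 3.3 × 10^-6 m⁻¹ × 149 m = 4.917 × 10^-4
A = 10200 hectares = 1.02 × 10^8 m²
ΔV = 1400 acre-ft = 1.727 × 10^6 m³
Δh = ΔV / (S × A) = 1.727 × 10^6 m³ / (4.917 × 10^-4 × 1.02 × 10^8 m²) = 34.43 m
Δh = 34.43 m = 113 ft

Δh ≈ 113 ft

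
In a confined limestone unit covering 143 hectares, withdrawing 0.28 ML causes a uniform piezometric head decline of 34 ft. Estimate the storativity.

S ≈ 1.9 × 10^-5

A = 143 hectares = 1.43 × 10^6 m²
Δh = 34 ft = 10.36 m
ΔV = 0.28 ML = 280 m³
S = ΔV / (A × Δh) = 280 m³ / (1.43 × 10^6 m² × 10.36 m) = 1.889 × 10^-5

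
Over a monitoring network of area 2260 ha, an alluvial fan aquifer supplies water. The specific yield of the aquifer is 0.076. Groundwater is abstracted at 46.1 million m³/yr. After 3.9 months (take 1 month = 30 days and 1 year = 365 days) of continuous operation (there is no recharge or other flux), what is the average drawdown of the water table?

Δh ≈ 8.6 m

A = 2260 ha = 2.26 × 10^7 m²
Q = 46.1 million m³/yr = 1.263 × 10^5 m³/d
t = 3.9 months = 117 d
ΔV = Q × t = 1.263 × 10^5 m³/d × 117 d = 1.478 × 10^7 m³
Δh = ΔV / (Sy × A) = 1.478 × 10^7 / (0.076 × 2.26 × 10^7) = 8.603 m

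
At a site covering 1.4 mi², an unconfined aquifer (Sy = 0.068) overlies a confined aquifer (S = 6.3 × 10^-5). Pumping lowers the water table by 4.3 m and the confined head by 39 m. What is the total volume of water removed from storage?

A = 1.4 mi² = 3.626 × 10^6 m²
Unconfined: ΔV_u = Sy × A × Δh_u = 0.068 × 3.626 × 10^6 × 4.3 = 1.06 × 10^6 m³
Confined: ΔV_c = S × A × Δh_c = 6.3 × 10^-5 × 3.626 × 10^6 × 39 = 8909 m³
Total ΔV = 1.06 × 10^6 + 8909 = 1.069 × 10^6 m³

ΔV ≈ 1.07 × 10^6 m³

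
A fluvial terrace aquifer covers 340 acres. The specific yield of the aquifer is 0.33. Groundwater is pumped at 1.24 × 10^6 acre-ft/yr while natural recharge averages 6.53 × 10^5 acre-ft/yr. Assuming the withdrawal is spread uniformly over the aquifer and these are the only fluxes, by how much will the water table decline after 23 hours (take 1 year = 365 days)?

Δh ≈ 4.19 m

A = 340 acres = 1.376 × 10^6 m²
Net abstraction = 1.24 × 10^6 − 6.53 × 10^5 = 5.87 × 10^5 acre-ft/yr
Q_net = 5.87 × 10^5 acre-ft/yr = 1.984 × 10^6 m³/d
t = 23 hours = 0.9583 d
ΔV = Q × t = 1.984 × 10^6 m³/d × 0.9583 d = 1.901 × 10^6 m³
Δh = ΔV / (Sy × A) = 1.901 × 10^6 / (0.33 × 1.376 × 10^6) = 4.187 m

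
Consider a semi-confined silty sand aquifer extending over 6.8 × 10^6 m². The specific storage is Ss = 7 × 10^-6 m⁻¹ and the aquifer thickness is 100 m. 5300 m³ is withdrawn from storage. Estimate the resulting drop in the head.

S = Ss × b = 7 × 10^-6 m⁻¹ × 100 m = 7 × 10^-4
Δh = ΔV / (S × A) = 5300 m³ / (7 × 10^-4 × 6.8 × 10^6 m²) = 1.113 m

Δh ≈ 1.11 m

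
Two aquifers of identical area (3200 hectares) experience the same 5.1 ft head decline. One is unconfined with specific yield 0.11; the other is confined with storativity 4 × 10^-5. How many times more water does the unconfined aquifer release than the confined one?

A = 3200 hectares = 3.2 × 10^7 m²
Δh = 5.1 ft = 1.554 m
Unconfined: ΔV_u = Sy × A × Δh = 0.11 × 3.2 × 10^7 × 1.554 = 5.472 × 10^6 m³
Confined: ΔV_c = S × A × Δh = 4 × 10^-5 × 3.2 × 10^7 × 1.554 = 1990 m³
Ratio = ΔV_u / ΔV_c = Sy / S = 0.11 / 4 × 10^-5 = 2750

ΔV_u / ΔV_c ≈ 2750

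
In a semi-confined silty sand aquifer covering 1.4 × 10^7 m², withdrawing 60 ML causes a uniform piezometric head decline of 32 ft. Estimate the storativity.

Δh = 32 ft = 9.754 m
ΔV = 60 ML = 60000 m³
S = ΔV / (A × Δh) = 60000 m³ / (1.4 × 10^7 m² × 9.754 m) = 4.394 × 10^-4

S ≈ 4.4 × 10^-4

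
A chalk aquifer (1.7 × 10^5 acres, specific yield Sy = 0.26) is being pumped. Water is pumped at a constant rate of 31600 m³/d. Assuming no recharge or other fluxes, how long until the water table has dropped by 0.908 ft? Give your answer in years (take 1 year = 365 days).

t ≈ 4.29 years

A = 1.7 × 10^5 acres = 6.88 × 10^8 m²
Δh = 0.908 ft = 0.2768 m
ΔV = Sy × A × Δh = 0.26 × 6.88 × 10^8 × 0.2768 = 4.95 × 10^7 m³
t = ΔV / Q = 4.95 × 10^7 m³ / 31600 m³/d = 1567 d
t = 1567 d ≈ 4.292 years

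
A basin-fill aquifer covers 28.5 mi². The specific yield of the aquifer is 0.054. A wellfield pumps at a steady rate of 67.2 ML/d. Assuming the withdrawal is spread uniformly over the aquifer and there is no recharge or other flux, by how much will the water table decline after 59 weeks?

Δh ≈ 6.96 m

A = 28.5 mi² = 7.381 × 10^7 m²
Q = 67.2 ML/d = 67200 m³/d
t = 59 weeks = 413 d
ΔV = Q × t = 67200 m³/d × 413 d = 2.775 × 10^7 m³
Δh = ΔV / (Sy × A) = 2.775 × 10^7 / (0.054 × 7.381 × 10^7) = 6.963 m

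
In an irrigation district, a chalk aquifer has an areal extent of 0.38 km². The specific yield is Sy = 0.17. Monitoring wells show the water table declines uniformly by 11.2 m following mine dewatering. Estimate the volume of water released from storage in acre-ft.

ΔV ≈ 587 acre-ft

A = 0.38 km² = 3.8 × 10^5 m²
ΔV = Sy × A × Δh = 0.17 × 3.8 × 10^5 m² × 11.2 m = 7.235 × 10^5 m³
ΔV = 7.235 × 10^5 m³ = 586.6 acre-ft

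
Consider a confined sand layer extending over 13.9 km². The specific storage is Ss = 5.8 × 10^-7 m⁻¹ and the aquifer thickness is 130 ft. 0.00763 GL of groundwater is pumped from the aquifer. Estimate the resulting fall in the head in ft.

b = 130 ft = 39.62 m
S = Ss × b = 5.8 × 10^-7 m⁻¹ × 39.62 m = 2.298 × 10^-5
A = 13.9 km² = 1.39 × 10^7 m²
ΔV = 0.00763 GL = 7630 m³
Δh = ΔV / (S × A) = 7630 m³ / (2.298 × 10^-5 × 1.39 × 10^7 m²) = 23.88 m
Δh = 23.88 m = 78.36 ft

Δh ≈ 78.4 ft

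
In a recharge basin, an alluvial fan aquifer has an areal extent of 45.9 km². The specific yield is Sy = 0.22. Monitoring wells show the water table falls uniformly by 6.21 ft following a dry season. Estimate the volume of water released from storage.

A = 45.9 km² = 4.59 × 10^7 m²
Δh = 6.21 ft = 1.893 m
ΔV = Sy × A × Δh = 0.22 × 4.59 × 10^7 m² × 1.893 m = 1.911 × 10^7 m³

ΔV ≈ 1.91 × 10^7 m³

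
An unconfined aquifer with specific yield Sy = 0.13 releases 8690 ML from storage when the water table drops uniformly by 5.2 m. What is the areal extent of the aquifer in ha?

A ≈ 1290 ha

ΔV = 8690 ML = 8.69 × 10^6 m³
A = ΔV / (Sy × Δh) = 8.69 × 10^6 / (0.13 × 5.2) = 1.286 × 10^7 m²
A = 1.286 × 10^7 m² = 1286 ha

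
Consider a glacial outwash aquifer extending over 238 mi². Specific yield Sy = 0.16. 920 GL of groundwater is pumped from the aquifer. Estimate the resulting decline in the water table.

A = 238 mi² = 6.164 × 10^8 m²
ΔV = 920 GL = 9.2 × 10^8 m³
Δh = ΔV / (Sy × A) = 9.2 × 10^8 m³ / (0.16 × 6.164 × 10^8 m²) = 9.328 m

Δh ≈ 9.33 m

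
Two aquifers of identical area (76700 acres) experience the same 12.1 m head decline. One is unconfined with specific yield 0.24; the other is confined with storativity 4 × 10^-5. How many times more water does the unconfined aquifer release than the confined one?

ΔV_u / ΔV_c ≈ 6000

A = 76700 acres = 3.104 × 10^8 m²
Unconfined: ΔV_u = Sy × A × Δh = 0.24 × 3.104 × 10^8 × 12.1 = 9.014 × 10^8 m³
Confined: ΔV_c = S × A × Δh = 4 × 10^-5 × 3.104 × 10^8 × 12.1 = 1.502 × 10^5 m³
Ratio = ΔV_u / ΔV_c = Sy / S = 0.24 / 4 × 10^-5 = 6000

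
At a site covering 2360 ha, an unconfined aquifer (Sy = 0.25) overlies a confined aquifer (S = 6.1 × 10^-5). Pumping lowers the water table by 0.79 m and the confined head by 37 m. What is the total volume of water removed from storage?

A = 2360 ha = 2.36 × 10^7 m²
Unconfined: ΔV_u = Sy × A × Δh_u = 0.25 × 2.36 × 10^7 × 0.79 = 4.661 × 10^6 m³
Confined: ΔV_c = S × A × Δh_c = 6.1 × 10^-5 × 2.36 × 10^7 × 37 = 53270 m³
Total ΔV = 4.661 × 10^6 + 53270 = 4.714 × 10^6 m³

ΔV ≈ 4.71 × 10^6 m³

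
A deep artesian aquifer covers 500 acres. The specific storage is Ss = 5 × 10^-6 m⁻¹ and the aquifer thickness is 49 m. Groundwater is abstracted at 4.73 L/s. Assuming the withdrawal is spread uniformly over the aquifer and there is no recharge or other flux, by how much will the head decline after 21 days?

S = Ss × b = 5 × 10^-6 m⁻¹ × 49 m = 2.45 × 10^-4
A = 500 acres = 2.023 × 10^6 m²
Q = 4.73 L/s = 408.7 m³/d
ΔV = Q × t = 408.7 m³/d × 21 d = 8582 m³
Δh = ΔV / (S × A) = 8582 / (2.45 × 10^-4 × 2.023 × 10^6) = 17.31 m

Δh ≈ 17.3 m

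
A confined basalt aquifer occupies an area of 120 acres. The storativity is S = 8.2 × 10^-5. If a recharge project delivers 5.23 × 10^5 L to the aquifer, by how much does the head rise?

Δh ≈ 13.1 m

A = 120 acres = 4.856 × 10^5 m²
ΔV = 5.23 × 10^5 L = 523 m³
Δh = ΔV / (S × A) = 523 m³ / (8.2 × 10^-5 × 4.856 × 10^5 m²) = 13.13 m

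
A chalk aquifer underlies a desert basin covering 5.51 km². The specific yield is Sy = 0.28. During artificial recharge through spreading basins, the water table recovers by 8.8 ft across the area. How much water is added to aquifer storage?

A = 5.51 km² = 5.51 × 10^6 m²
Δh = 8.8 ft = 2.682 m
ΔV = Sy × A × Δh = 0.28 × 5.51 × 10^6 m² × 2.682 m = 4.138 × 10^6 m³

ΔV ≈ 4.14 × 10^6 m³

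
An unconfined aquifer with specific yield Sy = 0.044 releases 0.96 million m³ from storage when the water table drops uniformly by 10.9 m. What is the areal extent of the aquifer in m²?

A ≈ 2 × 10^6 m²

ΔV = 0.96 million m³ = 9.6 × 10^5 m³
A = ΔV / (Sy × Δh) = 9.6 × 10^5 / (0.044 × 10.9) = 2.002 × 10^6 m²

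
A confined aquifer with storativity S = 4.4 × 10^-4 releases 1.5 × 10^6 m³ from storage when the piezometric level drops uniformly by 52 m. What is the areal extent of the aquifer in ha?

A ≈ 6560 ha

A = ΔV / (S × Δh) = 1.5 × 10^6 / (4.4 × 10^-4 × 52) = 6.556 × 10^7 m²
A = 6.556 × 10^7 m² = 6556 ha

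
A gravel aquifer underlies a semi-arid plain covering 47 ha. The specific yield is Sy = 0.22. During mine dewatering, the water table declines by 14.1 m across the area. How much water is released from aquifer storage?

A = 47 ha = 4.7 × 10^5 m²
ΔV = Sy × A × Δh = 0.22 × 4.7 × 10^5 m² × 14.1 m = 1.458 × 10^6 m³

ΔV ≈ 1.46 × 10^6 m³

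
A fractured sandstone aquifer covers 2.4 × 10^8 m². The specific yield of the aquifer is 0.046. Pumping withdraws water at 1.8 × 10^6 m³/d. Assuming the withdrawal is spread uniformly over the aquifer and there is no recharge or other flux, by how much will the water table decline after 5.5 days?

Δh ≈ 0.897 m

ΔV = Q × t = 1.8 × 10^6 m³/d × 5.5 d = 9.9 × 10^6 m³
Δh = ΔV / (Sy × A) = 9.9 × 10^6 / (0.046 × 2.4 × 10^8) = 0.8967 m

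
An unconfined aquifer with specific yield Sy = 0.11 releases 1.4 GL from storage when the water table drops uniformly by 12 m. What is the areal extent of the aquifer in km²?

ΔV = 1.4 GL = 1.4 × 10^6 m³
A = ΔV / (Sy × Δh) = 1.4 × 10^6 / (0.11 × 12) = 1.061 × 10^6 m²
A = 1.061 × 10^6 m² = 1.061 km²

A ≈ 1.06 km²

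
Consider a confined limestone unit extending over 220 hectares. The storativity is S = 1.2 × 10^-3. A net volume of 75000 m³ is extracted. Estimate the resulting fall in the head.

A = 220 hectares = 2.2 × 10^6 m²
Δh = ΔV / (S × A) = 75000 m³ / (0.0012 × 2.2 × 10^6 m²) = 28.41 m

Δh ≈ 28.4 m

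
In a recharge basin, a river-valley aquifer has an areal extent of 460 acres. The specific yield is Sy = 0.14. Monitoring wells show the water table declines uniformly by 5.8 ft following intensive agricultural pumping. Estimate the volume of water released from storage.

A = 460 acres = 1.862 × 10^6 m²
Δh = 5.8 ft = 1.768 m
ΔV = Sy × A × Δh = 0.14 × 1.862 × 10^6 m² × 1.768 m = 4.607 × 10^5 m³

ΔV ≈ 4.61 × 10^5 m³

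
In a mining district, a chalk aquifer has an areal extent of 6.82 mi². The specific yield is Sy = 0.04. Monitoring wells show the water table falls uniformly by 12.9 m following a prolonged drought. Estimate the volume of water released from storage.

A = 6.82 mi² = 1.766 × 10^7 m²
ΔV = Sy × A × Δh = 0.04 × 1.766 × 10^7 m² × 12.9 m = 9.114 × 10^6 m³

ΔV ≈ 9.11 × 10^6 m³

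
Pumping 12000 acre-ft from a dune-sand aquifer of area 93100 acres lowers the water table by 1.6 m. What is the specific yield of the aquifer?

A = 93100 acres = 3.768 × 10^8 m²
ΔV = 12000 acre-ft = 1.48 × 10^7 m³
Sy = ΔV / (A × Δh) = 1.48 × 10^7 m³ / (3.768 × 10^8 m² × 1.6 m) = 0.02455

Sy ≈ 0.025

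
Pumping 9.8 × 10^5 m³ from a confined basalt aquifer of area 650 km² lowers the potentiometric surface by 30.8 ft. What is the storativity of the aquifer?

A = 650 km² = 6.5 × 10^8 m²
Δh = 30.8 ft = 9.388 m
S = ΔV / (A × Δh) = 9.8 × 10^5 m³ / (6.5 × 10^8 m² × 9.388 m) = 1.606 × 10^-4

S ≈ 1.6 × 10^-4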